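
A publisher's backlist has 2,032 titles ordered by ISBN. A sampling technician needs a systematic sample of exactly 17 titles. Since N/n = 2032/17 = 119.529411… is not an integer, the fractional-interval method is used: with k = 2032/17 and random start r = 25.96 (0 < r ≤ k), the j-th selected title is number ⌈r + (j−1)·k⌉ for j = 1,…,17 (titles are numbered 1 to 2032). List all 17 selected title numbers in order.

26, 146, 266, 385, 505, 624, 744, 863, 983, 1102, 1222, 1341, 1461, 1580, 1700, 1819, 1939

j=1: r + 0k = 25.96 → ⌈·⌉ = 26
j=2: r + 1k = 145.489411… → ⌈·⌉ = 146
j=3: r + 2k = 265.018823… → ⌈·⌉ = 266
j=4: r + 3k = 384.548235… → ⌈·⌉ = 385
j=5: r + 4k = 504.077647… → ⌈·⌉ = 505
j=6: r + 5k = 623.607058… → ⌈·⌉ = 624
j=7: r + 6k = 743.136470… → ⌈·⌉ = 744
j=8: r + 7k = 862.665882… → ⌈·⌉ = 863
j=9: r + 8k = 982.195294… → ⌈·⌉ = 983
j=10: r + 9k = 1101.724705… → ⌈·⌉ = 1102
j=11: r + 10k = 1221.254117… → ⌈·⌉ = 1222
j=12: r + 11k = 1340.783529… → ⌈·⌉ = 1341
j=13: r + 12k = 1460.312941… → ⌈·⌉ = 1461
j=14: r + 13k = 1579.842352… → ⌈·⌉ = 1580
j=15: r + 14k = 1699.371764… → ⌈·⌉ = 1700
j=16: r + 15k = 1818.901176… → ⌈·⌉ = 1819
j=17: r + 16k = 1938.430588… → ⌈·⌉ = 1939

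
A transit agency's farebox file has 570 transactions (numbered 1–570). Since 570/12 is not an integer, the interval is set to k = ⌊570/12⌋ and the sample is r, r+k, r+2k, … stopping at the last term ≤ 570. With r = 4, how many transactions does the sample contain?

k = ⌊570/12⌋ = 47
Achieved size = ⌊(570 − 4)/47⌋ + 1 = ⌊566/47⌋ + 1 = 12 + 1 = 13
(last selection: 4 + 12×47 = 568 ≤ 570; next would be 615 > 570)

13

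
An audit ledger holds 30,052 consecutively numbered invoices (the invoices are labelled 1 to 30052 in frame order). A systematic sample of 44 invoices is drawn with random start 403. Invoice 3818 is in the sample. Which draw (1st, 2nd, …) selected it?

k = 30052/44 = 683
position = (3818 − 403)/683 + 1 = 3415/683 + 1 = 5 + 1 = 6

6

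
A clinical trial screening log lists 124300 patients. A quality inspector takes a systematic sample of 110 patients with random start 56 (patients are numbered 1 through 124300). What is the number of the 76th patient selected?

k = 124300/110 = 1130
76th selection = r + (76−1)·k = 56 + 75×1130 = 56 + 84750 = 84806

84806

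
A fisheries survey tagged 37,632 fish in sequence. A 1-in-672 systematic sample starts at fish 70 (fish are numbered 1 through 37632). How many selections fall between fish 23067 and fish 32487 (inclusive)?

14

k = 672
First selection ≥ 23067: 70 + ⌈(23067−70)/672⌉·672 = 70 + 35×672 = 23590
Last selection ≤ 32487: 70 + ⌊(32487−70)/672⌋·672 = 70 + 48×672 = 32326
Count = 48 − 35 + 1 = 14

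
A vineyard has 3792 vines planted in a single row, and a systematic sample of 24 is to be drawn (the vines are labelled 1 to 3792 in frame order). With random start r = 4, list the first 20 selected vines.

k = N/n = 3792/24 = 158
vine 1: 4
vine 2: 4 + 158 = 162
vine 3: 162 + 158 = 320
vine 4: 320 + 158 = 478
vine 5: 478 + 158 = 636
vine 6: 636 + 158 = 794
vine 7: 794 + 158 = 952
vine 8: 952 + 158 = 1110
vine 9: 1110 + 158 = 1268
vine 10: 1268 + 158 = 1426
vine 11: 1426 + 158 = 1584
vine 12: 1584 + 158 = 1742
vine 13: 1742 + 158 = 1900
vine 14: 1900 + 158 = 2058
vine 15: 2058 + 158 = 2216
vine 16: 2216 + 158 = 2374
vine 17: 2374 + 158 = 2532
vine 18: 2532 + 158 = 2690
vine 19: 2690 + 158 = 2848
vine 20: 2848 + 158 = 3006

4, 162, 320, 478, 636, 794, 952, 1110, 1268, 1426, 1584, 1742, 1900, 2058, 2216, 2374, 2532, 2690, 2848, 3006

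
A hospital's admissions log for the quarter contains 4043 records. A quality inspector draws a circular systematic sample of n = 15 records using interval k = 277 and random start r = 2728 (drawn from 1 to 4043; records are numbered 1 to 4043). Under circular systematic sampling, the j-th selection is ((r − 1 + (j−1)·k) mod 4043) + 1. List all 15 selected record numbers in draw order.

2728, 3005, 3282, 3559, 3836, 70, 347, 624, 901, 1178, 1455, 1732, 2009, 2286, 2563

Selection 1: 2728
Selection 2: 2728 + 277 = 3005
Selection 3: 3005 + 277 = 3282
Selection 4: 3282 + 277 = 3559
Selection 5: 3559 + 277 = 3836
Selection 6: 3836 + 277 = 4113 → 4113 − 4043 = 70
Selection 7: 70 + 277 = 347
Selection 8: 347 + 277 = 624
Selection 9: 624 + 277 = 901
Selection 10: 901 + 277 = 1178
Selection 11: 1178 + 277 = 1455
Selection 12: 1455 + 277 = 1732
Selection 13: 1732 + 277 = 2009
Selection 14: 2009 + 277 = 2286
Selection 15: 2286 + 277 = 2563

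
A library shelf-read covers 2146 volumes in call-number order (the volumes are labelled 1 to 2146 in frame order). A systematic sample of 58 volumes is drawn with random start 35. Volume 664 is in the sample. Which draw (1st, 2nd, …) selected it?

k = 2146/58 = 37
position = (664 − 35)/37 + 1 = 629/37 + 1 = 17 + 1 = 18

18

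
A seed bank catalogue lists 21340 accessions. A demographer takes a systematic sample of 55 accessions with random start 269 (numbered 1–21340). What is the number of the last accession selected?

21221

k = 21340/55 = 388
55th selection = r + (55−1)·k = 269 + 54×388 = 269 + 20952 = 21221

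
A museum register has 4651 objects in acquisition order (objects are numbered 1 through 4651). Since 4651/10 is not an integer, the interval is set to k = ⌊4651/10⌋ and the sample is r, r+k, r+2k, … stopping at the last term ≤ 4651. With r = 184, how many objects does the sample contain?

k = ⌊4651/10⌋ = 465
Achieved size = ⌊(4651 − 184)/465⌋ + 1 = ⌊4467/465⌋ + 1 = 9 + 1 = 10
(last selection: 184 + 9×465 = 4369 ≤ 4651; next would be 4834 > 4651)

10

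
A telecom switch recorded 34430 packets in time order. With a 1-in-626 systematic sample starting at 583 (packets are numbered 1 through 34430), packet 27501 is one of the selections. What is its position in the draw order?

44

k = 626
position = (27501 − 583)/626 + 1 = 26918/626 + 1 = 43 + 1 = 44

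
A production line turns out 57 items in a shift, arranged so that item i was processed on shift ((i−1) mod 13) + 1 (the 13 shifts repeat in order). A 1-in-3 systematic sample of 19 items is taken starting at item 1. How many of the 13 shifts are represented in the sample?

13

Consecutive selections differ by k = 3, so their shift numbers differ by 3 mod 13 = 3.
gcd(3, 13) = 1, so the sample visits 13/1 = 13 distinct residues mod 13.
Start 1 is shift 1; the shifts hit are 1, 2, 3, 4, 5, 6, 7, 8, 9, 10, 11, 12, 13.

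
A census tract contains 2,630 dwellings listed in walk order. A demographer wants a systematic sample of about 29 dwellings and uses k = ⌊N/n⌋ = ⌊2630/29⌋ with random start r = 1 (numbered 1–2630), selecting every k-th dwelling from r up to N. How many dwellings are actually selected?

k = ⌊2630/29⌋ = 90
Achieved size = ⌊(2630 − 1)/90⌋ + 1 = ⌊2629/90⌋ + 1 = 29 + 1 = 30
(last selection: 1 + 29×90 = 2611 ≤ 2630; next would be 2701 > 2630)

30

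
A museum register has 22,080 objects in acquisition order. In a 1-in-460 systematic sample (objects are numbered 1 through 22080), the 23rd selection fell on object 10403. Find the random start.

283

k = 460
r = 10403 − (23−1)×460 = 10403 − 10120 = 283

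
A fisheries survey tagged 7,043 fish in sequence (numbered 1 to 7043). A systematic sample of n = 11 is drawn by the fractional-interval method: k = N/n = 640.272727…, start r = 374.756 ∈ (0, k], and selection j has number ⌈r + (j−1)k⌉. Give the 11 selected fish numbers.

375, 1016, 1656, 2296, 2936, 3577, 4217, 4857, 5497, 6138, 6778

j=1: r + 0k = 374.756 → ⌈·⌉ = 375
j=2: r + 1k = 1015.028727… → ⌈·⌉ = 1016
j=3: r + 2k = 1655.301454… → ⌈·⌉ = 1656
j=4: r + 3k = 2295.574181… → ⌈·⌉ = 2296
j=5: r + 4k = 2935.846909… → ⌈·⌉ = 2936
j=6: r + 5k = 3576.119636… → ⌈·⌉ = 3577
j=7: r + 6k = 4216.392363… → ⌈·⌉ = 4217
j=8: r + 7k = 4856.665090… → ⌈·⌉ = 4857
j=9: r + 8k = 5496.937818… → ⌈·⌉ = 5497
j=10: r + 9k = 6137.210545… → ⌈·⌉ = 6138
j=11: r + 10k = 6777.483272… → ⌈·⌉ = 6778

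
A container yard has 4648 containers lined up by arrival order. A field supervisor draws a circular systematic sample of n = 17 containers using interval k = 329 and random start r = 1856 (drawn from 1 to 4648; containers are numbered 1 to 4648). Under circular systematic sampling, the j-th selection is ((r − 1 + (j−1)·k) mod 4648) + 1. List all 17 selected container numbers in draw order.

Selection 1: 1856
Selection 2: 1856 + 329 = 2185
Selection 3: 2185 + 329 = 2514
Selection 4: 2514 + 329 = 2843
Selection 5: 2843 + 329 = 3172
Selection 6: 3172 + 329 = 3501
Selection 7: 3501 + 329 = 3830
Selection 8: 3830 + 329 = 4159
Selection 9: 4159 + 329 = 4488
Selection 10: 4488 + 329 = 4817 → 4817 − 4648 = 169
Selection 11: 169 + 329 = 498
Selection 12: 498 + 329 = 827
Selection 13: 827 + 329 = 1156
Selection 14: 1156 + 329 = 1485
Selection 15: 1485 + 329 = 1814
Selection 16: 1814 + 329 = 2143
Selection 17: 2143 + 329 = 2472

1856, 2185, 2514, 2843, 3172, 3501, 3830, 4159, 4488, 169, 498, 827, 1156, 1485, 1814, 2143, 2472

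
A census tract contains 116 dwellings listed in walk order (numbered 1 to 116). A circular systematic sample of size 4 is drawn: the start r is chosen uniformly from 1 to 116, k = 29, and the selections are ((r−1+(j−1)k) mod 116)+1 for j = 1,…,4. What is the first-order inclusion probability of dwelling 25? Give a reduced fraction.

1/29

For each position j, as r ranges over 1…116 the j-th selection hits every dwelling exactly once, so dwelling 25 is selected for exactly 4 of the 116 starts.
Inclusion probability = 4/116 = 1/29.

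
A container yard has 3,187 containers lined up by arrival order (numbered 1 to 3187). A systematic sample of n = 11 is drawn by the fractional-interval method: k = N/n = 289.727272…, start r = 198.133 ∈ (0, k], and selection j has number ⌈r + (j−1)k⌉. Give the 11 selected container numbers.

j=1: r + 0k = 198.133 → ⌈·⌉ = 199
j=2: r + 1k = 487.860272… → ⌈·⌉ = 488
j=3: r + 2k = 777.587545… → ⌈·⌉ = 778
j=4: r + 3k = 1067.314818… → ⌈·⌉ = 1068
j=5: r + 4k = 1357.042090… → ⌈·⌉ = 1358
j=6: r + 5k = 1646.769363… → ⌈·⌉ = 1647
j=7: r + 6k = 1936.496636… → ⌈·⌉ = 1937
j=8: r + 7k = 2226.223909… → ⌈·⌉ = 2227
j=9: r + 8k = 2515.951181… → ⌈·⌉ = 2516
j=10: r + 9k = 2805.678454… → ⌈·⌉ = 2806
j=11: r + 10k = 3095.405727… → ⌈·⌉ = 3096

199, 488, 778, 1068, 1358, 1647, 1937, 2227, 2516, 2806, 3096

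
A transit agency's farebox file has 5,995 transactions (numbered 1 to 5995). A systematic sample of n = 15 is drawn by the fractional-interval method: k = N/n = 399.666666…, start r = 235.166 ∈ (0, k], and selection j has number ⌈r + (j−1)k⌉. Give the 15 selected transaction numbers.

j=1: r + 0k = 235.166 → ⌈·⌉ = 236
j=2: r + 1k = 634.832666… → ⌈·⌉ = 635
j=3: r + 2k = 1034.499333… → ⌈·⌉ = 1035
j=4: r + 3k = 1434.166 → ⌈·⌉ = 1435
j=5: r + 4k = 1833.832666… → ⌈·⌉ = 1834
j=6: r + 5k = 2233.499333… → ⌈·⌉ = 2234
j=7: r + 6k = 2633.166 → ⌈·⌉ = 2634
j=8: r + 7k = 3032.832666… → ⌈·⌉ = 3033
j=9: r + 8k = 3432.499333… → ⌈·⌉ = 3433
j=10: r + 9k = 3832.166 → ⌈·⌉ = 3833
j=11: r + 10k = 4231.832666… → ⌈·⌉ = 4232
j=12: r + 11k = 4631.499333… → ⌈·⌉ = 4632
j=13: r + 12k = 5031.166 → ⌈·⌉ = 5032
j=14: r + 13k = 5430.832666… → ⌈·⌉ = 5431
j=15: r + 14k = 5830.499333… → ⌈·⌉ = 5831

236, 635, 1035, 1435, 1834, 2234, 2634, 3033, 3433, 3833, 4232, 4632, 5032, 5431, 5831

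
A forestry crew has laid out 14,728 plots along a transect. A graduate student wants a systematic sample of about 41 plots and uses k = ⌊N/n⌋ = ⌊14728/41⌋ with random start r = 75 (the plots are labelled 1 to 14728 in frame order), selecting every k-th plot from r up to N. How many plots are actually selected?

k = ⌊14728/41⌋ = 359
Achieved size = ⌊(14728 − 75)/359⌋ + 1 = ⌊14653/359⌋ + 1 = 40 + 1 = 41
(last selection: 75 + 40×359 = 14435 ≤ 14728; next would be 14794 > 14728)

41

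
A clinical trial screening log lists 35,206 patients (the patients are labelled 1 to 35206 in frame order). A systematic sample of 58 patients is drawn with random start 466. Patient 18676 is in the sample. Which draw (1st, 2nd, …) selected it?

31

k = 35206/58 = 607
position = (18676 − 466)/607 + 1 = 18210/607 + 1 = 30 + 1 = 31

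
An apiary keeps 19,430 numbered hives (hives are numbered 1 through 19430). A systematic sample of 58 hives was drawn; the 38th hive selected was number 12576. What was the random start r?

k = 19430/58 = 335
r = 12576 − (38−1)×335 = 12576 − 12395 = 181

181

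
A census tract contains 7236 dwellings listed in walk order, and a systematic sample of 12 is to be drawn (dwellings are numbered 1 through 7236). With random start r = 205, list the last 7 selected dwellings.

k = N/n = 7236/12 = 603
6th selection = 205 + 5×603 = 3220
7th: 3220 + 603 = 3823
8th: 3823 + 603 = 4426
9th: 4426 + 603 = 5029
10th: 5029 + 603 = 5632
11th: 5632 + 603 = 6235
12th: 6235 + 603 = 6838

3220, 3823, 4426, 5029, 5632, 6235, 6838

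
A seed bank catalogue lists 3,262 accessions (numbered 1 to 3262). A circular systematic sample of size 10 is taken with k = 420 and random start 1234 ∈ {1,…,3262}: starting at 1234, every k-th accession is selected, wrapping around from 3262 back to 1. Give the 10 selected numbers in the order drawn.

1234, 1654, 2074, 2494, 2914, 72, 492, 912, 1332, 1752

Selection 1: 1234
Selection 2: 1234 + 420 = 1654
Selection 3: 1654 + 420 = 2074
Selection 4: 2074 + 420 = 2494
Selection 5: 2494 + 420 = 2914
Selection 6: 2914 + 420 = 3334 → 3334 − 3262 = 72
Selection 7: 72 + 420 = 492
Selection 8: 492 + 420 = 912
Selection 9: 912 + 420 = 1332
Selection 10: 1332 + 420 = 1752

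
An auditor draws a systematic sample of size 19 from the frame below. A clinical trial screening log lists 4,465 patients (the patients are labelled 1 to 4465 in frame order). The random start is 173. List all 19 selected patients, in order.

173, 408, 643, 878, 1113, 1348, 1583, 1818, 2053, 2288, 2523, 2758, 2993, 3228, 3463, 3698, 3933, 4168, 4403

k = N/n = 4465/19 = 235
patient 1: 173
patient 2: 173 + 235 = 408
patient 3: 408 + 235 = 643
patient 4: 643 + 235 = 878
patient 5: 878 + 235 = 1113
patient 6: 1113 + 235 = 1348
patient 7: 1348 + 235 = 1583
patient 8: 1583 + 235 = 1818
patient 9: 1818 + 235 = 2053
patient 10: 2053 + 235 = 2288
patient 11: 2288 + 235 = 2523
patient 12: 2523 + 235 = 2758
patient 13: 2758 + 235 = 2993
patient 14: 2993 + 235 = 3228
patient 15: 3228 + 235 = 3463
patient 16: 3463 + 235 = 3698
patient 17: 3698 + 235 = 3933
patient 18: 3933 + 235 = 4168
patient 19: 4168 + 235 = 4403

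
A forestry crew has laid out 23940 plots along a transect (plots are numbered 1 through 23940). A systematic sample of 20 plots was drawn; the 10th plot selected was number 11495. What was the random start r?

k = 23940/20 = 1197
r = 11495 − (10−1)×1197 = 11495 − 10773 = 722

722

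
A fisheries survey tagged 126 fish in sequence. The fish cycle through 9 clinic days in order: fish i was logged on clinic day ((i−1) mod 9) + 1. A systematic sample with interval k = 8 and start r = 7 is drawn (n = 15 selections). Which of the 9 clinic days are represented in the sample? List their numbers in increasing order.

1, 2, 3, 4, 5, 6, 7, 8, 9

Consecutive selections differ by k = 8, so their clinic day numbers differ by 8 mod 9 = 8.
gcd(8, 9) = 1, so the sample visits 9/1 = 9 distinct residues mod 9.
Start 7 is clinic day 7; the clinic days hit are 1, 2, 3, 4, 5, 6, 7, 8, 9.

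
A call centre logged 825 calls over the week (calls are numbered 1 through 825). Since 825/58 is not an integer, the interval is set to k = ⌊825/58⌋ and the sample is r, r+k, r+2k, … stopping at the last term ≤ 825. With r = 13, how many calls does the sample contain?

59

k = ⌊825/58⌋ = 14
Achieved size = ⌊(825 − 13)/14⌋ + 1 = ⌊812/14⌋ + 1 = 58 + 1 = 59
(last selection: 13 + 58×14 = 825 ≤ 825; next would be 839 > 825)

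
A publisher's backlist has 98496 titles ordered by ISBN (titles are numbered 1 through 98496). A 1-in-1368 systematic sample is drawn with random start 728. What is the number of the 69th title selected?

93752

k = 1368
69th selection = r + (69−1)·k = 728 + 68×1368 = 728 + 93024 = 93752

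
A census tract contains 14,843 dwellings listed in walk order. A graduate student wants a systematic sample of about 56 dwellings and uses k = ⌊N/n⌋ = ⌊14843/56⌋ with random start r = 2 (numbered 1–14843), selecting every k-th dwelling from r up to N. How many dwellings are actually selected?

k = ⌊14843/56⌋ = 265
Achieved size = ⌊(14843 − 2)/265⌋ + 1 = ⌊14841/265⌋ + 1 = 56 + 1 = 57
(last selection: 2 + 56×265 = 14842 ≤ 14843; next would be 15107 > 14843)

57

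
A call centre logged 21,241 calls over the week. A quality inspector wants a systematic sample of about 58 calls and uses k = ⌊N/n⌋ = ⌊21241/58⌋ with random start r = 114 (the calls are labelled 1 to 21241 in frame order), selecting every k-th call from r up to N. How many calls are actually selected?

58

k = ⌊21241/58⌋ = 366
Achieved size = ⌊(21241 − 114)/366⌋ + 1 = ⌊21127/366⌋ + 1 = 57 + 1 = 58
(last selection: 114 + 57×366 = 20976 ≤ 21241; next would be 21342 > 21241)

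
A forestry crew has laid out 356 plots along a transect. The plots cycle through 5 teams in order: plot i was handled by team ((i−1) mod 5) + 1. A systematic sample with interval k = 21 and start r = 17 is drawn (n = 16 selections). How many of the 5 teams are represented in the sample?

5

Consecutive selections differ by k = 21, so their team numbers differ by 21 mod 5 = 1.
gcd(21, 5) = 1, so the sample visits 5/1 = 5 distinct residues mod 5.
Start 17 is team 2; the teams hit are 1, 2, 3, 4, 5.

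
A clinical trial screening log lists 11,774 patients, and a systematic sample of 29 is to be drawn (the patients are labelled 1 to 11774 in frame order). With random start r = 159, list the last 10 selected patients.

k = N/n = 11774/29 = 406
20th selection = 159 + 19×406 = 7873
21st: 7873 + 406 = 8279
22nd: 8279 + 406 = 8685
23rd: 8685 + 406 = 9091
24th: 9091 + 406 = 9497
25th: 9497 + 406 = 9903
26th: 9903 + 406 = 10309
27th: 10309 + 406 = 10715
28th: 10715 + 406 = 11121
29th: 11121 + 406 = 11527

7873, 8279, 8685, 9091, 9497, 9903, 10309, 10715, 11121, 11527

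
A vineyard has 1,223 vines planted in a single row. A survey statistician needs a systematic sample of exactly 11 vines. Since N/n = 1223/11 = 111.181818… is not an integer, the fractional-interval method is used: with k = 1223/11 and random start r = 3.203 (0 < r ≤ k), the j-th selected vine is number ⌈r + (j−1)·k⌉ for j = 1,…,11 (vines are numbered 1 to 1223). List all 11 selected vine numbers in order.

4, 115, 226, 337, 448, 560, 671, 782, 893, 1004, 1116

j=1: r + 0k = 3.203 → ⌈·⌉ = 4
j=2: r + 1k = 114.384818… → ⌈·⌉ = 115
j=3: r + 2k = 225.566636… → ⌈·⌉ = 226
j=4: r + 3k = 336.748454… → ⌈·⌉ = 337
j=5: r + 4k = 447.930272… → ⌈·⌉ = 448
j=6: r + 5k = 559.112090… → ⌈·⌉ = 560
j=7: r + 6k = 670.293909… → ⌈·⌉ = 671
j=8: r + 7k = 781.475727… → ⌈·⌉ = 782
j=9: r + 8k = 892.657545… → ⌈·⌉ = 893
j=10: r + 9k = 1003.839363… → ⌈·⌉ = 1004
j=11: r + 10k = 1115.021181… → ⌈·⌉ = 1116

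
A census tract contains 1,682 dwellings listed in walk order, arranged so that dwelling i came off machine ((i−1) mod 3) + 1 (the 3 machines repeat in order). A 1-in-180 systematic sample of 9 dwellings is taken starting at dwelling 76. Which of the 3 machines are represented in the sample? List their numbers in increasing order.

1

Consecutive selections differ by k = 180, so their machine numbers differ by 180 mod 3 = 0.
gcd(180, 3) = 3, so the sample visits 3/3 = 1 distinct residues mod 3.
Start 76 is machine 1; the machines hit are 1.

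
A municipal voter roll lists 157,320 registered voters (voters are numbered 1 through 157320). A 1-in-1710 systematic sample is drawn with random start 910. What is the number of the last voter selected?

k = 1710
92nd selection = r + (92−1)·k = 910 + 91×1710 = 910 + 155610 = 156520

156520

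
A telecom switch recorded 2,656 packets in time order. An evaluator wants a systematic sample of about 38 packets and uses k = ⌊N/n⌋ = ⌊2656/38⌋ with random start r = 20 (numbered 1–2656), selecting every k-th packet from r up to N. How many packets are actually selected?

39

k = ⌊2656/38⌋ = 69
Achieved size = ⌊(2656 − 20)/69⌋ + 1 = ⌊2636/69⌋ + 1 = 38 + 1 = 39
(last selection: 20 + 38×69 = 2642 ≤ 2656; next would be 2711 > 2656)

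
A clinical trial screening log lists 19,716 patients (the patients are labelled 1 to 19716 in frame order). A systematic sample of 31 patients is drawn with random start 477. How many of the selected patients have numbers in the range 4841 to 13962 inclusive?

k = 19716/31 = 636
First selection ≥ 4841: 477 + ⌈(4841−477)/636⌉·636 = 477 + 7×636 = 4929
Last selection ≤ 13962: 477 + ⌊(13962−477)/636⌋·636 = 477 + 21×636 = 13833
Count = 21 − 7 + 1 = 15

15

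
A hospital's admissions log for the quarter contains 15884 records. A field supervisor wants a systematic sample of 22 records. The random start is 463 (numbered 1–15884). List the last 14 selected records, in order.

k = N/n = 15884/22 = 722
9th selection = 463 + 8×722 = 6239
10th: 6239 + 722 = 6961
11th: 6961 + 722 = 7683
12th: 7683 + 722 = 8405
13th: 8405 + 722 = 9127
14th: 9127 + 722 = 9849
15th: 9849 + 722 = 10571
16th: 10571 + 722 = 11293
17th: 11293 + 722 = 12015
18th: 12015 + 722 = 12737
19th: 12737 + 722 = 13459
20th: 13459 + 722 = 14181
21st: 14181 + 722 = 14903
22nd: 14903 + 722 = 15625

6239, 6961, 7683, 8405, 9127, 9849, 10571, 11293, 12015, 12737, 13459, 14181, 14903, 15625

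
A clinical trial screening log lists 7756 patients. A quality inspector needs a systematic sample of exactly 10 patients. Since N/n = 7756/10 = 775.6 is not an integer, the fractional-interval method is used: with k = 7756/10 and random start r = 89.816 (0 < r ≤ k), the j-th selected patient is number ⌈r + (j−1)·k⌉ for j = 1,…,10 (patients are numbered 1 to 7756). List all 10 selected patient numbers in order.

j=1: r + 0k = 89.816 → ⌈·⌉ = 90
j=2: r + 1k = 865.416 → ⌈·⌉ = 866
j=3: r + 2k = 1641.016 → ⌈·⌉ = 1642
j=4: r + 3k = 2416.616 → ⌈·⌉ = 2417
j=5: r + 4k = 3192.216 → ⌈·⌉ = 3193
j=6: r + 5k = 3967.816 → ⌈·⌉ = 3968
j=7: r + 6k = 4743.416 → ⌈·⌉ = 4744
j=8: r + 7k = 5519.016 → ⌈·⌉ = 5520
j=9: r + 8k = 6294.616 → ⌈·⌉ = 6295
j=10: r + 9k = 7070.216 → ⌈·⌉ = 7071

90, 866, 1642, 2417, 3193, 3968, 4744, 5520, 6295, 7071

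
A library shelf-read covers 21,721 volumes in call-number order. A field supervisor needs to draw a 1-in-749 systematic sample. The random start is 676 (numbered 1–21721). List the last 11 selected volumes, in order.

19th selection = 676 + 18×749 = 14158
20th: 14158 + 749 = 14907
21st: 14907 + 749 = 15656
22nd: 15656 + 749 = 16405
23rd: 16405 + 749 = 17154
24th: 17154 + 749 = 17903
25th: 17903 + 749 = 18652
26th: 18652 + 749 = 19401
27th: 19401 + 749 = 20150
28th: 20150 + 749 = 20899
29th: 20899 + 749 = 21648

14158, 14907, 15656, 16405, 17154, 17903, 18652, 19401, 20150, 20899, 21648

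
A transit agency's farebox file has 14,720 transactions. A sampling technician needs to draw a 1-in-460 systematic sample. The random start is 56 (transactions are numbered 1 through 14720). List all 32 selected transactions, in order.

transaction 1: 56
transaction 2: 56 + 460 = 516
transaction 3: 516 + 460 = 976
transaction 4: 976 + 460 = 1436
transaction 5: 1436 + 460 = 1896
transaction 6: 1896 + 460 = 2356
transaction 7: 2356 + 460 = 2816
transaction 8: 2816 + 460 = 3276
transaction 9: 3276 + 460 = 3736
transaction 10: 3736 + 460 = 4196
transaction 11: 4196 + 460 = 4656
transaction 12: 4656 + 460 = 5116
transaction 13: 5116 + 460 = 5576
transaction 14: 5576 + 460 = 6036
transaction 15: 6036 + 460 = 6496
transaction 16: 6496 + 460 = 6956
transaction 17: 6956 + 460 = 7416
transaction 18: 7416 + 460 = 7876
transaction 19: 7876 + 460 = 8336
transaction 20: 8336 + 460 = 8796
transaction 21: 8796 + 460 = 9256
transaction 22: 9256 + 460 = 9716
transaction 23: 9716 + 460 = 10176
transaction 24: 10176 + 460 = 10636
transaction 25: 10636 + 460 = 11096
transaction 26: 11096 + 460 = 11556
transaction 27: 11556 + 460 = 12016
transaction 28: 12016 + 460 = 12476
transaction 29: 12476 + 460 = 12936
transaction 30: 12936 + 460 = 13396
transaction 31: 13396 + 460 = 13856
transaction 32: 13856 + 460 = 14316

56, 516, 976, 1436, 1896, 2356, 2816, 3276, 3736, 4196, 4656, 5116, 5576, 6036, 6496, 6956, 7416, 7876, 8336, 8796, 9256, 9716, 10176, 10636, 11096, 11556, 12016, 12476, 12936, 13396, 13856, 14316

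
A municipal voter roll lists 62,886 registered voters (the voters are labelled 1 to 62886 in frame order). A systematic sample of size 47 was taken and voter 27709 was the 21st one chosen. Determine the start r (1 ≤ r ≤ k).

k = 62886/47 = 1338
r = 27709 − (21−1)×1338 = 27709 − 26760 = 949

949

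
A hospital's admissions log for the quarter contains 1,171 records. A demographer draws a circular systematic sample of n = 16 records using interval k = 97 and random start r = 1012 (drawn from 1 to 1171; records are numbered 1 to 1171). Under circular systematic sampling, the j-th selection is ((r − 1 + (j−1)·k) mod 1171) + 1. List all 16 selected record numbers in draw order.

1012, 1109, 35, 132, 229, 326, 423, 520, 617, 714, 811, 908, 1005, 1102, 28, 125

Selection 1: 1012
Selection 2: 1012 + 97 = 1109
Selection 3: 1109 + 97 = 1206 → 1206 − 1171 = 35
Selection 4: 35 + 97 = 132
Selection 5: 132 + 97 = 229
Selection 6: 229 + 97 = 326
Selection 7: 326 + 97 = 423
Selection 8: 423 + 97 = 520
Selection 9: 520 + 97 = 617
Selection 10: 617 + 97 = 714
Selection 11: 714 + 97 = 811
Selection 12: 811 + 97 = 908
Selection 13: 908 + 97 = 1005
Selection 14: 1005 + 97 = 1102
Selection 15: 1102 + 97 = 1199 → 1199 − 1171 = 28
Selection 16: 28 + 97 = 125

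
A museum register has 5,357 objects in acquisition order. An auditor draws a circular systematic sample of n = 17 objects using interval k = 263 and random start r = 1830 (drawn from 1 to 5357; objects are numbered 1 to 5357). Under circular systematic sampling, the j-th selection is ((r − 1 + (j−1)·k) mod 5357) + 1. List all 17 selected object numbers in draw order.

1830, 2093, 2356, 2619, 2882, 3145, 3408, 3671, 3934, 4197, 4460, 4723, 4986, 5249, 155, 418, 681

Selection 1: 1830
Selection 2: 1830 + 263 = 2093
Selection 3: 2093 + 263 = 2356
Selection 4: 2356 + 263 = 2619
Selection 5: 2619 + 263 = 2882
Selection 6: 2882 + 263 = 3145
Selection 7: 3145 + 263 = 3408
Selection 8: 3408 + 263 = 3671
Selection 9: 3671 + 263 = 3934
Selection 10: 3934 + 263 = 4197
Selection 11: 4197 + 263 = 4460
Selection 12: 4460 + 263 = 4723
Selection 13: 4723 + 263 = 4986
Selection 14: 4986 + 263 = 5249
Selection 15: 5249 + 263 = 5512 → 5512 − 5357 = 155
Selection 16: 155 + 263 = 418
Selection 17: 418 + 263 = 681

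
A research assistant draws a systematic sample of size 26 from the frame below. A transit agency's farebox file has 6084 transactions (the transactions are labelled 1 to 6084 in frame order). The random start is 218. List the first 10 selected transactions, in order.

k = N/n = 6084/26 = 234
transaction 1: 218
transaction 2: 218 + 234 = 452
transaction 3: 452 + 234 = 686
transaction 4: 686 + 234 = 920
transaction 5: 920 + 234 = 1154
transaction 6: 1154 + 234 = 1388
transaction 7: 1388 + 234 = 1622
transaction 8: 1622 + 234 = 1856
transaction 9: 1856 + 234 = 2090
transaction 10: 2090 + 234 = 2324

218, 452, 686, 920, 1154, 1388, 1622, 1856, 2090, 2324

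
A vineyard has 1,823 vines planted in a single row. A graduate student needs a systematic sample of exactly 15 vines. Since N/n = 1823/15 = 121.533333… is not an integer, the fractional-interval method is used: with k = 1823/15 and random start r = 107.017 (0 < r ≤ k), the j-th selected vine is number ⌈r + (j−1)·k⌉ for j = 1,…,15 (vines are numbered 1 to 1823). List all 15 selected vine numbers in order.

j=1: r + 0k = 107.017 → ⌈·⌉ = 108
j=2: r + 1k = 228.550333… → ⌈·⌉ = 229
j=3: r + 2k = 350.083666… → ⌈·⌉ = 351
j=4: r + 3k = 471.617 → ⌈·⌉ = 472
j=5: r + 4k = 593.150333… → ⌈·⌉ = 594
j=6: r + 5k = 714.683666… → ⌈·⌉ = 715
j=7: r + 6k = 836.217 → ⌈·⌉ = 837
j=8: r + 7k = 957.750333… → ⌈·⌉ = 958
j=9: r + 8k = 1079.283666… → ⌈·⌉ = 1080
j=10: r + 9k = 1200.817 → ⌈·⌉ = 1201
j=11: r + 10k = 1322.350333… → ⌈·⌉ = 1323
j=12: r + 11k = 1443.883666… → ⌈·⌉ = 1444
j=13: r + 12k = 1565.417 → ⌈·⌉ = 1566
j=14: r + 13k = 1686.950333… → ⌈·⌉ = 1687
j=15: r + 14k = 1808.483666… → ⌈·⌉ = 1809

108, 229, 351, 472, 594, 715, 837, 958, 1080, 1201, 1323, 1444, 1566, 1687, 1809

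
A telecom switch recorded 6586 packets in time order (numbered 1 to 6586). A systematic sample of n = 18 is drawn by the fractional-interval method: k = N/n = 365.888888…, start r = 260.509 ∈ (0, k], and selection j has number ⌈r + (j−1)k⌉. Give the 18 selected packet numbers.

261, 627, 993, 1359, 1725, 2090, 2456, 2822, 3188, 3554, 3920, 4286, 4652, 5018, 5383, 5749, 6115, 6481

j=1: r + 0k = 260.509 → ⌈·⌉ = 261
j=2: r + 1k = 626.397888… → ⌈·⌉ = 627
j=3: r + 2k = 992.286777… → ⌈·⌉ = 993
j=4: r + 3k = 1358.175666… → ⌈·⌉ = 1359
j=5: r + 4k = 1724.064555… → ⌈·⌉ = 1725
j=6: r + 5k = 2089.953444… → ⌈·⌉ = 2090
j=7: r + 6k = 2455.842333… → ⌈·⌉ = 2456
j=8: r + 7k = 2821.731222… → ⌈·⌉ = 2822
j=9: r + 8k = 3187.620111… → ⌈·⌉ = 3188
j=10: r + 9k = 3553.509 → ⌈·⌉ = 3554
j=11: r + 10k = 3919.397888… → ⌈·⌉ = 3920
j=12: r + 11k = 4285.286777… → ⌈·⌉ = 4286
j=13: r + 12k = 4651.175666… → ⌈·⌉ = 4652
j=14: r + 13k = 5017.064555… → ⌈·⌉ = 5018
j=15: r + 14k = 5382.953444… → ⌈·⌉ = 5383
j=16: r + 15k = 5748.842333… → ⌈·⌉ = 5749
j=17: r + 16k = 6114.731222… → ⌈·⌉ = 6115
j=18: r + 17k = 6480.620111… → ⌈·⌉ = 6481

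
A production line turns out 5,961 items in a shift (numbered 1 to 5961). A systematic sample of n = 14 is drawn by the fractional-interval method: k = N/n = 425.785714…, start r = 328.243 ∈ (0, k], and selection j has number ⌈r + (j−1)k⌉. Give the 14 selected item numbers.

329, 755, 1180, 1606, 2032, 2458, 2883, 3309, 3735, 4161, 4587, 5012, 5438, 5864

j=1: r + 0k = 328.243 → ⌈·⌉ = 329
j=2: r + 1k = 754.028714… → ⌈·⌉ = 755
j=3: r + 2k = 1179.814428… → ⌈·⌉ = 1180
j=4: r + 3k = 1605.600142… → ⌈·⌉ = 1606
j=5: r + 4k = 2031.385857… → ⌈·⌉ = 2032
j=6: r + 5k = 2457.171571… → ⌈·⌉ = 2458
j=7: r + 6k = 2882.957285… → ⌈·⌉ = 2883
j=8: r + 7k = 3308.743 → ⌈·⌉ = 3309
j=9: r + 8k = 3734.528714… → ⌈·⌉ = 3735
j=10: r + 9k = 4160.314428… → ⌈·⌉ = 4161
j=11: r + 10k = 4586.100142… → ⌈·⌉ = 4587
j=12: r + 11k = 5011.885857… → ⌈·⌉ = 5012
j=13: r + 12k = 5437.671571… → ⌈·⌉ = 5438
j=14: r + 13k = 5863.457285… → ⌈·⌉ = 5864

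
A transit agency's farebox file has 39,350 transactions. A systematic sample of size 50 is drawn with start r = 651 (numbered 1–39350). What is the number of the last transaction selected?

39214

k = 39350/50 = 787
50th selection = r + (50−1)·k = 651 + 49×787 = 651 + 38563 = 39214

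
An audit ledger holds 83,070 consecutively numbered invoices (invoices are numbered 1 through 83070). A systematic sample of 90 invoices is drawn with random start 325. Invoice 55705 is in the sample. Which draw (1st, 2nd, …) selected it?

61

k = 83070/90 = 923
position = (55705 − 325)/923 + 1 = 55380/923 + 1 = 60 + 1 = 61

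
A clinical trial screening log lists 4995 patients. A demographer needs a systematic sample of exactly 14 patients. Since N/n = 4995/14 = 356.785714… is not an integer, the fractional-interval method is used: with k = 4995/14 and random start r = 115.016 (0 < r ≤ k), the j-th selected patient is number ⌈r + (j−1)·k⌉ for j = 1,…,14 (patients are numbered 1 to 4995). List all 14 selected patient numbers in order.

116, 472, 829, 1186, 1543, 1899, 2256, 2613, 2970, 3327, 3683, 4040, 4397, 4754

j=1: r + 0k = 115.016 → ⌈·⌉ = 116
j=2: r + 1k = 471.801714… → ⌈·⌉ = 472
j=3: r + 2k = 828.587428… → ⌈·⌉ = 829
j=4: r + 3k = 1185.373142… → ⌈·⌉ = 1186
j=5: r + 4k = 1542.158857… → ⌈·⌉ = 1543
j=6: r + 5k = 1898.944571… → ⌈·⌉ = 1899
j=7: r + 6k = 2255.730285… → ⌈·⌉ = 2256
j=8: r + 7k = 2612.516 → ⌈·⌉ = 2613
j=9: r + 8k = 2969.301714… → ⌈·⌉ = 2970
j=10: r + 9k = 3326.087428… → ⌈·⌉ = 3327
j=11: r + 10k = 3682.873142… → ⌈·⌉ = 3683
j=12: r + 11k = 4039.658857… → ⌈·⌉ = 4040
j=13: r + 12k = 4396.444571… → ⌈·⌉ = 4397
j=14: r + 13k = 4753.230285… → ⌈·⌉ = 4754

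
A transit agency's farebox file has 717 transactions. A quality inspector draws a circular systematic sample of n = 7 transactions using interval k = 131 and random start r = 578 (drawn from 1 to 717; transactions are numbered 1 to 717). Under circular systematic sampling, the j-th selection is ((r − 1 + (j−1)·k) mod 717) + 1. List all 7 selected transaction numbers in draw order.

578, 709, 123, 254, 385, 516, 647

Selection 1: 578
Selection 2: 578 + 131 = 709
Selection 3: 709 + 131 = 840 → 840 − 717 = 123
Selection 4: 123 + 131 = 254
Selection 5: 254 + 131 = 385
Selection 6: 385 + 131 = 516
Selection 7: 516 + 131 = 647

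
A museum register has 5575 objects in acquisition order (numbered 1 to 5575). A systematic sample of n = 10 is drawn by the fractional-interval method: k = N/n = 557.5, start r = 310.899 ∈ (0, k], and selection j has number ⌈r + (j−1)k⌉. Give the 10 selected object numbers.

j=1: r + 0k = 310.899 → ⌈·⌉ = 311
j=2: r + 1k = 868.399 → ⌈·⌉ = 869
j=3: r + 2k = 1425.899 → ⌈·⌉ = 1426
j=4: r + 3k = 1983.399 → ⌈·⌉ = 1984
j=5: r + 4k = 2540.899 → ⌈·⌉ = 2541
j=6: r + 5k = 3098.399 → ⌈·⌉ = 3099
j=7: r + 6k = 3655.899 → ⌈·⌉ = 3656
j=8: r + 7k = 4213.399 → ⌈·⌉ = 4214
j=9: r + 8k = 4770.899 → ⌈·⌉ = 4771
j=10: r + 9k = 5328.399 → ⌈·⌉ = 5329

311, 869, 1426, 1984, 2541, 3099, 3656, 4214, 4771, 5329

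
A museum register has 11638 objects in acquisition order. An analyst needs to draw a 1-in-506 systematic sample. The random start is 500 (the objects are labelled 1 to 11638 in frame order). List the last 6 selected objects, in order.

9102, 9608, 10114, 10620, 11126, 11632

18th selection = 500 + 17×506 = 9102
19th: 9102 + 506 = 9608
20th: 9608 + 506 = 10114
21st: 10114 + 506 = 10620
22nd: 10620 + 506 = 11126
23rd: 11126 + 506 = 11632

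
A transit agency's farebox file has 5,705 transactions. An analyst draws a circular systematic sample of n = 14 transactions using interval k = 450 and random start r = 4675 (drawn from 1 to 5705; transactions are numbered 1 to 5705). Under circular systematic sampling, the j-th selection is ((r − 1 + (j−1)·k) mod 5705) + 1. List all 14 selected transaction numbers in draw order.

Selection 1: 4675
Selection 2: 4675 + 450 = 5125
Selection 3: 5125 + 450 = 5575
Selection 4: 5575 + 450 = 6025 → 6025 − 5705 = 320
Selection 5: 320 + 450 = 770
Selection 6: 770 + 450 = 1220
Selection 7: 1220 + 450 = 1670
Selection 8: 1670 + 450 = 2120
Selection 9: 2120 + 450 = 2570
Selection 10: 2570 + 450 = 3020
Selection 11: 3020 + 450 = 3470
Selection 12: 3470 + 450 = 3920
Selection 13: 3920 + 450 = 4370
Selection 14: 4370 + 450 = 4820

4675, 5125, 5575, 320, 770, 1220, 1670, 2120, 2570, 3020, 3470, 3920, 4370, 4820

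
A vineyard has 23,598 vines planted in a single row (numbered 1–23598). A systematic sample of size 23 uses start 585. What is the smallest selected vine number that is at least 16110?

k = 23598/23 = 1026
Steps past start: ⌈(16110 − 585)/1026⌉ = ⌈15525/1026⌉ = 16
Selected vine: 585 + 16×1026 = 17001

17001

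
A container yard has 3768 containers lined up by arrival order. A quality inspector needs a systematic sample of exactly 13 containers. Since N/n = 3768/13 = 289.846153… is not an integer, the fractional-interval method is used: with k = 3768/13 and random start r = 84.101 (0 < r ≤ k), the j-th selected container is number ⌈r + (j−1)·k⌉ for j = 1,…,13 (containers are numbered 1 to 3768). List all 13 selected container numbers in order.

85, 374, 664, 954, 1244, 1534, 1824, 2114, 2403, 2693, 2983, 3273, 3563

j=1: r + 0k = 84.101 → ⌈·⌉ = 85
j=2: r + 1k = 373.947153… → ⌈·⌉ = 374
j=3: r + 2k = 663.793307… → ⌈·⌉ = 664
j=4: r + 3k = 953.639461… → ⌈·⌉ = 954
j=5: r + 4k = 1243.485615… → ⌈·⌉ = 1244
j=6: r + 5k = 1533.331769… → ⌈·⌉ = 1534
j=7: r + 6k = 1823.177923… → ⌈·⌉ = 1824
j=8: r + 7k = 2113.024076… → ⌈·⌉ = 2114
j=9: r + 8k = 2402.870230… → ⌈·⌉ = 2403
j=10: r + 9k = 2692.716384… → ⌈·⌉ = 2693
j=11: r + 10k = 2982.562538… → ⌈·⌉ = 2983
j=12: r + 11k = 3272.408692… → ⌈·⌉ = 3273
j=13: r + 12k = 3562.254846… → ⌈·⌉ = 3563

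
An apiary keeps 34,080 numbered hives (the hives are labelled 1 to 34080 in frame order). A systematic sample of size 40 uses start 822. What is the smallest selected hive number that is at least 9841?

10194

k = 34080/40 = 852
Steps past start: ⌈(9841 − 822)/852⌉ = ⌈9019/852⌉ = 11
Selected hive: 822 + 11×852 = 10194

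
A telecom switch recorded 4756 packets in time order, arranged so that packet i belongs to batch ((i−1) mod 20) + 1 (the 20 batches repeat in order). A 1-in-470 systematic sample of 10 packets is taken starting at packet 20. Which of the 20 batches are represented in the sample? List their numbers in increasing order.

Consecutive selections differ by k = 470, so their batch numbers differ by 470 mod 20 = 10.
gcd(470, 20) = 10, so the sample visits 20/10 = 2 distinct residues mod 20.
Start 20 is batch 20; the batches hit are 10, 20.

10, 20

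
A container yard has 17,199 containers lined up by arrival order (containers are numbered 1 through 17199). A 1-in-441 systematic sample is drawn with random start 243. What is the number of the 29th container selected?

k = 441
29th selection = r + (29−1)·k = 243 + 28×441 = 243 + 12348 = 12591

12591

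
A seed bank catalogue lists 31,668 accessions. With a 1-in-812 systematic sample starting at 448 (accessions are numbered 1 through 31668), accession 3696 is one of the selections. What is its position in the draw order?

5

k = 812
position = (3696 − 448)/812 + 1 = 3248/812 + 1 = 4 + 1 = 5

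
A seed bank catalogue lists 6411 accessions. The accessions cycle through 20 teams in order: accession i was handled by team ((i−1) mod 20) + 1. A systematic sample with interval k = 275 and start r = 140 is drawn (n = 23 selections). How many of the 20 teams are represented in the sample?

Consecutive selections differ by k = 275, so their team numbers differ by 275 mod 20 = 15.
gcd(275, 20) = 5, so the sample visits 20/5 = 4 distinct residues mod 20.
Start 140 is team 20; the teams hit are 5, 10, 15, 20.

4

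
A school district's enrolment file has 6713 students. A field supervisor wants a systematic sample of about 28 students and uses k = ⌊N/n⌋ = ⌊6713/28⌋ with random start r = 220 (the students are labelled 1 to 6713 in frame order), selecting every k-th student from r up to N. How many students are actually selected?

k = ⌊6713/28⌋ = 239
Achieved size = ⌊(6713 − 220)/239⌋ + 1 = ⌊6493/239⌋ + 1 = 27 + 1 = 28
(last selection: 220 + 27×239 = 6673 ≤ 6713; next would be 6912 > 6713)

28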